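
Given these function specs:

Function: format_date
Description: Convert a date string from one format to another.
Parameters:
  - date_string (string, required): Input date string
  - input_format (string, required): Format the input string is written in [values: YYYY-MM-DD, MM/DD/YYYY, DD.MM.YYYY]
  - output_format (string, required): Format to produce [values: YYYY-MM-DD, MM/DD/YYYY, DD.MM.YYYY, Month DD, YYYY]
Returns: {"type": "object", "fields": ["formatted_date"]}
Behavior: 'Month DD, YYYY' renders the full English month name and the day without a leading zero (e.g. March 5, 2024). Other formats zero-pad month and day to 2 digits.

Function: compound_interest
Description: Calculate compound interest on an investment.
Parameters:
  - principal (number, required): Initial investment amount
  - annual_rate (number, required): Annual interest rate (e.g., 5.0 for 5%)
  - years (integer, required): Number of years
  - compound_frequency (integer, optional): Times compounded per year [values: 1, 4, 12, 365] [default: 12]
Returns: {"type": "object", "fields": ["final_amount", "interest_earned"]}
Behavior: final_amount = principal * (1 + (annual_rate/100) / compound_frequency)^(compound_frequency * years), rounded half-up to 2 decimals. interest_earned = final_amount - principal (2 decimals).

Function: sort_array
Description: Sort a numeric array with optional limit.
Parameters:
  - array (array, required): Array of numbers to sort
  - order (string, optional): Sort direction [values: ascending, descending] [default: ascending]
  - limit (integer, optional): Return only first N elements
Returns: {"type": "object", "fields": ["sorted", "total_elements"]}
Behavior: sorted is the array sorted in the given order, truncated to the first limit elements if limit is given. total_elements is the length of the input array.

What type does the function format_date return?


The format_date spec declares Returns: {"type": "object", "fields": ["formatted_date"]}
Type:
object


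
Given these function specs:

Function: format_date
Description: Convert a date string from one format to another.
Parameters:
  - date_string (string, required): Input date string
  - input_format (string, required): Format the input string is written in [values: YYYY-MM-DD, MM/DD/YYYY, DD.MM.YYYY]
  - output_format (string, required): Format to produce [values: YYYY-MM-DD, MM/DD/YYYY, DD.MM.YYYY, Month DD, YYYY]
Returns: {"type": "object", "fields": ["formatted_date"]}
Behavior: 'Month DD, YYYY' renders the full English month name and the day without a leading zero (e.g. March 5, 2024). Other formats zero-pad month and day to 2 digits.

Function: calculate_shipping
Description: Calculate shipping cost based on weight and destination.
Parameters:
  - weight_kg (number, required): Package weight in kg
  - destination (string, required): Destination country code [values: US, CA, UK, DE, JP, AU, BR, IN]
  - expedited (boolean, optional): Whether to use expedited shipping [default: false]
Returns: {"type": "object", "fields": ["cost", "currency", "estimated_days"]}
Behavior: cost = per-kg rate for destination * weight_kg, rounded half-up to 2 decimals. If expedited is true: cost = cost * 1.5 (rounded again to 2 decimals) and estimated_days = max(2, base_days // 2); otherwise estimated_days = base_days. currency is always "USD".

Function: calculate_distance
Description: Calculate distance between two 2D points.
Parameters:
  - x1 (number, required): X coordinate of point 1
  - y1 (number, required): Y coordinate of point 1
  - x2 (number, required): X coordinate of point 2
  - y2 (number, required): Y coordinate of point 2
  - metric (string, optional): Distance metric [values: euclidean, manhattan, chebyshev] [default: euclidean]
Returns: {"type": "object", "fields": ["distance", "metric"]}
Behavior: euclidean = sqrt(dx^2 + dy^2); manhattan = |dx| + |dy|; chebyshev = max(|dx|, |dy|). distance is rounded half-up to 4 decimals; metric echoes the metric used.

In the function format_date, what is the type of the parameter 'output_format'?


The format_date spec declares:
  - output_format (string, required): Format to produce [values: YYYY-MM-DD, MM/DD/YYYY, DD.MM.YYYY, Month DD, YYYY]
Type:
string


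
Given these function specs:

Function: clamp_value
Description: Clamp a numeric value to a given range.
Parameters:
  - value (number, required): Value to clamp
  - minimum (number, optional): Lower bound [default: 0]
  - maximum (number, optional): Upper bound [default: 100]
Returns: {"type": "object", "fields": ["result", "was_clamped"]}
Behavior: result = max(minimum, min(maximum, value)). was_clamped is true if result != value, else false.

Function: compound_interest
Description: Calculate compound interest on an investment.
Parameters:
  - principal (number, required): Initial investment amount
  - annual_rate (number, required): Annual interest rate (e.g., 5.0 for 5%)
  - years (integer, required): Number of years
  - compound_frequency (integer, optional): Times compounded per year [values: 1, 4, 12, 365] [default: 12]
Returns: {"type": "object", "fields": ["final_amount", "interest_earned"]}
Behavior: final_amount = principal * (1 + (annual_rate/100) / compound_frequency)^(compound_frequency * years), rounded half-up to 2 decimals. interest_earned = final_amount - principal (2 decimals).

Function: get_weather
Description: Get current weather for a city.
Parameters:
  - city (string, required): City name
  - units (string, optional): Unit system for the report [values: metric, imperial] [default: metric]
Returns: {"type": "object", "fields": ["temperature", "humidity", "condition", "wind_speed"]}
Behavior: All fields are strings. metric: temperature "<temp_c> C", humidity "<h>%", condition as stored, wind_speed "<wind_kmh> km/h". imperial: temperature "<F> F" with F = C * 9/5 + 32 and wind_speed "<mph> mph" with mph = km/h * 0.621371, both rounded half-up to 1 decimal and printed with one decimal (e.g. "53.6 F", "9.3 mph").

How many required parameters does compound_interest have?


Parameters of compound_interest: principal (required), annual_rate (required), years (required), compound_frequency (optional)
Required count:
3


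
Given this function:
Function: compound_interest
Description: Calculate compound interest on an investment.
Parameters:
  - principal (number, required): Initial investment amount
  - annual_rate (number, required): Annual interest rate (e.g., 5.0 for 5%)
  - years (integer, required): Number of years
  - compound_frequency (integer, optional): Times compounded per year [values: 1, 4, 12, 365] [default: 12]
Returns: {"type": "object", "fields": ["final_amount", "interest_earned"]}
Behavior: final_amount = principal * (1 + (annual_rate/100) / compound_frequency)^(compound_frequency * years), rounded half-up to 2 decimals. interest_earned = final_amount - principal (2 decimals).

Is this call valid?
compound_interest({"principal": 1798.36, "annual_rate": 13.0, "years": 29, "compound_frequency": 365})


Checking all required parameters present and types match... All valid.
Valid


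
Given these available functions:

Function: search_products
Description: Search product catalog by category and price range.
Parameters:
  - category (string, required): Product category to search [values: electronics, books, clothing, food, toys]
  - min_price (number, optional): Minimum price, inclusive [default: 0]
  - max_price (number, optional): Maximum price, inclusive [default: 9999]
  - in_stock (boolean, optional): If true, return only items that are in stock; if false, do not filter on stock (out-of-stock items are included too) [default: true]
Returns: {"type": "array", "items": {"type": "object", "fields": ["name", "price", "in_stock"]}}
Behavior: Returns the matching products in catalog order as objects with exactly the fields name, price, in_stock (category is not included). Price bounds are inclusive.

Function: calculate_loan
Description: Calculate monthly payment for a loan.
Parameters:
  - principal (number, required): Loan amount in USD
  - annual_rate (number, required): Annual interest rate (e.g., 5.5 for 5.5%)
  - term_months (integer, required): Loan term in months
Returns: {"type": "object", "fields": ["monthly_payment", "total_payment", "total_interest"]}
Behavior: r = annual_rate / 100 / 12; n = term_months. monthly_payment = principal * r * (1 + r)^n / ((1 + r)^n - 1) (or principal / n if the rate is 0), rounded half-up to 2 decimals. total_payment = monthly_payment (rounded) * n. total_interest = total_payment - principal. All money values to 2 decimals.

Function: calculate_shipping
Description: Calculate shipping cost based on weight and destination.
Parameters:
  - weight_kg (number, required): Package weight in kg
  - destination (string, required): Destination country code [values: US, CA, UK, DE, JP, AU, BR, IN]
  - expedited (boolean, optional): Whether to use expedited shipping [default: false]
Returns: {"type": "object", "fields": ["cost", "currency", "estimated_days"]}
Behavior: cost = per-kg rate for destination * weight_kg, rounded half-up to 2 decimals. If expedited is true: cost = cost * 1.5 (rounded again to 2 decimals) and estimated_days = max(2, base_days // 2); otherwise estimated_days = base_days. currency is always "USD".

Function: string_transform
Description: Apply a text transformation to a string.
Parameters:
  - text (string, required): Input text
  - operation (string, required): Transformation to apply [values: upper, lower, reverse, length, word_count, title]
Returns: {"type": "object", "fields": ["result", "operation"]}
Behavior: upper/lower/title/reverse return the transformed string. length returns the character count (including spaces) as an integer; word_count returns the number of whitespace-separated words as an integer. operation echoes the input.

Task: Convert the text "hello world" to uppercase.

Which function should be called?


The task needs a function whose description is: Apply a text transformation to a string.
string_transform


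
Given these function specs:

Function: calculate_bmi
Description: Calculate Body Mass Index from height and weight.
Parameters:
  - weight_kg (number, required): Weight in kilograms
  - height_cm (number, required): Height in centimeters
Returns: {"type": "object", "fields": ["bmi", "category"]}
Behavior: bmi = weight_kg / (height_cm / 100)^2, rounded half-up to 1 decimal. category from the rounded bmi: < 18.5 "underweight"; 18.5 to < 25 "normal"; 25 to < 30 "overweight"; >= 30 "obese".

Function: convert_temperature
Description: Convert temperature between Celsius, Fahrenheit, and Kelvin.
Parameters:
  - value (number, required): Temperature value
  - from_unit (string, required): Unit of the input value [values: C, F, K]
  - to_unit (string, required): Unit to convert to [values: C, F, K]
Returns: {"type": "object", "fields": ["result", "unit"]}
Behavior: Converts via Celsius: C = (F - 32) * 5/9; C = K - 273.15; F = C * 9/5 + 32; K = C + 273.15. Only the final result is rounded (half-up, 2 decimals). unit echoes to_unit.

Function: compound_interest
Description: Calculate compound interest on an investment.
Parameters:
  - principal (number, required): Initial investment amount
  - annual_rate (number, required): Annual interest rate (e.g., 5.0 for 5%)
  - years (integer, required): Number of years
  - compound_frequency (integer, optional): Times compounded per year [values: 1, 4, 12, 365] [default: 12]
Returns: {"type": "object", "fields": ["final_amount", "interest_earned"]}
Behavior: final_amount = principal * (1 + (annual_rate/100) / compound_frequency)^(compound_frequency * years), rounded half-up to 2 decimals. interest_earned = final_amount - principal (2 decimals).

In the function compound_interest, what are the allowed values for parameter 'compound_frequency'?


The compound_interest spec declares:
  - compound_frequency (integer, optional): Times compounded per year [values: 1, 4, 12, 365] [default: 12]
Allowed values:
1, 4, 12, 365


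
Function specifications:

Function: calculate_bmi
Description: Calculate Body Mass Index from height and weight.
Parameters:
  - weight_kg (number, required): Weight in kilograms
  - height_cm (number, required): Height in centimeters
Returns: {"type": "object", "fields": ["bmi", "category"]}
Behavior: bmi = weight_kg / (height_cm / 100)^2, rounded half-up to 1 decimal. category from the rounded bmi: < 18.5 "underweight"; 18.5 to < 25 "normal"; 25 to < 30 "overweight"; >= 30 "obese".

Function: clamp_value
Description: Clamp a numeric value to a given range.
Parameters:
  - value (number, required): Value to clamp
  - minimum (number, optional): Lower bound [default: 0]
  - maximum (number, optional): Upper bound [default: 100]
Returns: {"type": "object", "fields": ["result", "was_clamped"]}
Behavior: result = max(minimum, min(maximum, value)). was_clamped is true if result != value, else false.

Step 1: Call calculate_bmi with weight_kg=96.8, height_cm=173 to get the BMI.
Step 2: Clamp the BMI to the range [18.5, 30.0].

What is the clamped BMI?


Step 1: calculate_bmi(weight_kg=96.8, height_cm=173)
  height_m = 173 / 100 = 1.73
  bmi = 96.8 / 1.73^2 = 96.8 / 2.9929 = 32.343212 -> 32.3
  32.3 >= 30 -> obese
  -> bmi = 32.3
Step 2: clamp_value(value=32.3, minimum=18.5, maximum=30.0)
  result = max(18.5, min(30.0, 32.3)) = max(18.5, 30.0) = 30.0
  was_clamped = (30.0 != 32.3) = true
  -> result = 30.0
30.0


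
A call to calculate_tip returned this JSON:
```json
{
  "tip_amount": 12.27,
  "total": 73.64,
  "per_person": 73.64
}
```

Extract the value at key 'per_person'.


73.64


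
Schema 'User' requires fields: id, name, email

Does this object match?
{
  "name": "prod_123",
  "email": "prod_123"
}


Checking required fields...
Missing: id
Invalid - missing required field 'id'


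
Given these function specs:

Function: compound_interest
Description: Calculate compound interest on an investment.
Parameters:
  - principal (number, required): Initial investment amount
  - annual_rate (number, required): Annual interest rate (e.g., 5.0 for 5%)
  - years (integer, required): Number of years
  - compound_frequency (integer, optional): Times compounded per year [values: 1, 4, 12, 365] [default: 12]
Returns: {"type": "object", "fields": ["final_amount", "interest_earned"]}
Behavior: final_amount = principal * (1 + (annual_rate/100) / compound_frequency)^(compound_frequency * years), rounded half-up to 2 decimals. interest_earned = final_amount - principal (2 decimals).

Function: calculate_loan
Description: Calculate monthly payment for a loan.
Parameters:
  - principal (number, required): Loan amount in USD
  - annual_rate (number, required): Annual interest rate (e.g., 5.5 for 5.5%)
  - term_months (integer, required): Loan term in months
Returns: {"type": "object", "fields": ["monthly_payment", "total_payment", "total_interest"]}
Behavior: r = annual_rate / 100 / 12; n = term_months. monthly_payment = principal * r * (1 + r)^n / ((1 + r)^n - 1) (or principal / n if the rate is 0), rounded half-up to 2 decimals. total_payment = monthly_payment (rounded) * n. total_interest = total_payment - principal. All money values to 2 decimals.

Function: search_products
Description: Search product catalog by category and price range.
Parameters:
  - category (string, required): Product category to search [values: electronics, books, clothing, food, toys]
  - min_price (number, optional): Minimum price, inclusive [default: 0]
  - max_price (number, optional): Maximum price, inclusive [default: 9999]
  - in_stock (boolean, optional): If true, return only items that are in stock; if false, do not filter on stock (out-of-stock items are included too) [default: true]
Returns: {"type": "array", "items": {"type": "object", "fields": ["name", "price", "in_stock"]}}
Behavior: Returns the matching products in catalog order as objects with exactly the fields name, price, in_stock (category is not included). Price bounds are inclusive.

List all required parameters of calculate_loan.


Parameters of calculate_loan and their required/optional flag:
  principal: required
  annual_rate: required
  term_months: required
annual_rate, principal, term_months


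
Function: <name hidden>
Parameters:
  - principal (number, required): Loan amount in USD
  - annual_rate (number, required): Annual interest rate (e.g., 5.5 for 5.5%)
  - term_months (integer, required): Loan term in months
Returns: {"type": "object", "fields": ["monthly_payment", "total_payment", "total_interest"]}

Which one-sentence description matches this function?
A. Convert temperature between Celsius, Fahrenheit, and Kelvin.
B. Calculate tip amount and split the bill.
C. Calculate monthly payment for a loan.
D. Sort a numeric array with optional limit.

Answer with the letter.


Parameters principal, annual_rate, term_months and return ["monthly_payment", "total_payment", "total_interest"] fit: Calculate monthly payment for a loan.
C


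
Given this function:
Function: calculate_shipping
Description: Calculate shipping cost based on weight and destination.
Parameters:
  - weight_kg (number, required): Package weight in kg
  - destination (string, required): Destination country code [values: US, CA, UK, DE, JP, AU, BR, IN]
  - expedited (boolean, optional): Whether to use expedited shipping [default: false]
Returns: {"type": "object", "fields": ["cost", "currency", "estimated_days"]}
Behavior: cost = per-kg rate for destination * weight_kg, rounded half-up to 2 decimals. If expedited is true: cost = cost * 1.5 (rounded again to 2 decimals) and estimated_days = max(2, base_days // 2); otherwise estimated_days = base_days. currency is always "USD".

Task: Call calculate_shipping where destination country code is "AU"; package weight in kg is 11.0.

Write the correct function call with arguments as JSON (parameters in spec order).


Mapping each described value to its parameter name:
  'Destination country code' -> destination = "AU"
  'Package weight in kg' -> weight_kg = 11.0
calculate_shipping({"weight_kg": 11.0, "destination": "AU"})


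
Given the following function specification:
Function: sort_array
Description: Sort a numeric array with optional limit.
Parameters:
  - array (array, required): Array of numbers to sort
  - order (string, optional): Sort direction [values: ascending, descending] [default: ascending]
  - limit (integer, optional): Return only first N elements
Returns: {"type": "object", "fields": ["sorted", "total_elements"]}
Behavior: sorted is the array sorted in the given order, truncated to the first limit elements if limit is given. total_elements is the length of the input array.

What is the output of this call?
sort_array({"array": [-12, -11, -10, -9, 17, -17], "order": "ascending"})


sorted ascending: [-17, -12, -11, -10, -9, 17]
total_elements = len(input) = 6
Output:
{"sorted": [-17, -12, -11, -10, -9, 17], "total_elements": 6}


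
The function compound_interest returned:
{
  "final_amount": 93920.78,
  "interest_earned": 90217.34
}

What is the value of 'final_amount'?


93920.78


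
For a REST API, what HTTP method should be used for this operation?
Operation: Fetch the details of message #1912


GET = read, POST = create, PUT = update/replace, DELETE = remove
This operation is a read.
GET


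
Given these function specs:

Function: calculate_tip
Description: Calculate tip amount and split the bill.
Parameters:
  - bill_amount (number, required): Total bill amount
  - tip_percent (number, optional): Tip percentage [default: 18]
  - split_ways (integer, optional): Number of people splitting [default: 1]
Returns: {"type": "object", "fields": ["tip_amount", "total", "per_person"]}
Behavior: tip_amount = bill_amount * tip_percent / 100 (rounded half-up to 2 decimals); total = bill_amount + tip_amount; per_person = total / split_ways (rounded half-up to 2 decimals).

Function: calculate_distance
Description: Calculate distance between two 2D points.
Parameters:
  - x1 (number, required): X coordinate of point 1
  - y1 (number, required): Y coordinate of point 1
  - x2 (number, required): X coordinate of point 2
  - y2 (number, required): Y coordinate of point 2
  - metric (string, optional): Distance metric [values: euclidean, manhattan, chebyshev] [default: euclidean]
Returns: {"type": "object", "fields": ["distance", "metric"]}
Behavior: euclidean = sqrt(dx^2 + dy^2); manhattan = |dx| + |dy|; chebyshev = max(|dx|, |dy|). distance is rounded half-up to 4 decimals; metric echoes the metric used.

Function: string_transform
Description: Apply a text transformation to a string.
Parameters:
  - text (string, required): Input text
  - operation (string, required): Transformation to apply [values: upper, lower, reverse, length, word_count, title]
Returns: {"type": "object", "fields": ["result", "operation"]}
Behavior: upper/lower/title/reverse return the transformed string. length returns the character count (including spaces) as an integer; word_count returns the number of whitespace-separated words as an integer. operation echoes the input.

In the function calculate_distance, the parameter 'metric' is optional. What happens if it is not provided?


The calculate_distance spec declares:
  - metric (string, optional): Distance metric [values: euclidean, manhattan, chebyshev] [default: euclidean]
It defaults to euclidean


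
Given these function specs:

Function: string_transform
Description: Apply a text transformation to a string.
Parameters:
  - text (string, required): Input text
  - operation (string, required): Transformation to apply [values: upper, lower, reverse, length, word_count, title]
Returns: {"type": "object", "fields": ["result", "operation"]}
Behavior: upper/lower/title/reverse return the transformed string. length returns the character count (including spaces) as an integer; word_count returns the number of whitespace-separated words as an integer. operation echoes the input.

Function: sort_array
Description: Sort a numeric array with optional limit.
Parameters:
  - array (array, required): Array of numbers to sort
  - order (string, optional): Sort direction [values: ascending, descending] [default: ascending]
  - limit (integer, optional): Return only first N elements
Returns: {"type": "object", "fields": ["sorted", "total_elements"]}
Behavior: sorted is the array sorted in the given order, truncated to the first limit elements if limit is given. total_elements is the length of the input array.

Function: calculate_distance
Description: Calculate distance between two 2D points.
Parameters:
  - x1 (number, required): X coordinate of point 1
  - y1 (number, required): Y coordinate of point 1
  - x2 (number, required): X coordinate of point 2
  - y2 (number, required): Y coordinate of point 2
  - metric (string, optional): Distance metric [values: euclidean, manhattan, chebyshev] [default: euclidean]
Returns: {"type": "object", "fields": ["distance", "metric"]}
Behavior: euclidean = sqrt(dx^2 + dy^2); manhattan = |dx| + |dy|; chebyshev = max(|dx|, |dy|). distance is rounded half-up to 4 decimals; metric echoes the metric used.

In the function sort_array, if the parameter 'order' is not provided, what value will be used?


The sort_array spec declares:
  - order (string, optional): Sort direction [values: ascending, descending] [default: ascending]
Default:
ascending


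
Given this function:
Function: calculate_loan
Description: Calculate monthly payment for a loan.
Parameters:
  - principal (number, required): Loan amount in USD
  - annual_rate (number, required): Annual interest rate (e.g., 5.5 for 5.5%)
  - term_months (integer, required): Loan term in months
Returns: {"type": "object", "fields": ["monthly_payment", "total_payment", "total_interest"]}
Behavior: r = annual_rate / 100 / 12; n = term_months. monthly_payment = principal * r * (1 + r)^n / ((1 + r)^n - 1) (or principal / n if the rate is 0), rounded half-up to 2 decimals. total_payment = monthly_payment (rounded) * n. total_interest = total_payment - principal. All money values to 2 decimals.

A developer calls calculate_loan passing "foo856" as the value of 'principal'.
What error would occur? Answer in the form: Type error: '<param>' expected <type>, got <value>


Spec: 'principal' is declared as number; "foo856" is a string.
Type error: 'principal' expected number, got "foo856"


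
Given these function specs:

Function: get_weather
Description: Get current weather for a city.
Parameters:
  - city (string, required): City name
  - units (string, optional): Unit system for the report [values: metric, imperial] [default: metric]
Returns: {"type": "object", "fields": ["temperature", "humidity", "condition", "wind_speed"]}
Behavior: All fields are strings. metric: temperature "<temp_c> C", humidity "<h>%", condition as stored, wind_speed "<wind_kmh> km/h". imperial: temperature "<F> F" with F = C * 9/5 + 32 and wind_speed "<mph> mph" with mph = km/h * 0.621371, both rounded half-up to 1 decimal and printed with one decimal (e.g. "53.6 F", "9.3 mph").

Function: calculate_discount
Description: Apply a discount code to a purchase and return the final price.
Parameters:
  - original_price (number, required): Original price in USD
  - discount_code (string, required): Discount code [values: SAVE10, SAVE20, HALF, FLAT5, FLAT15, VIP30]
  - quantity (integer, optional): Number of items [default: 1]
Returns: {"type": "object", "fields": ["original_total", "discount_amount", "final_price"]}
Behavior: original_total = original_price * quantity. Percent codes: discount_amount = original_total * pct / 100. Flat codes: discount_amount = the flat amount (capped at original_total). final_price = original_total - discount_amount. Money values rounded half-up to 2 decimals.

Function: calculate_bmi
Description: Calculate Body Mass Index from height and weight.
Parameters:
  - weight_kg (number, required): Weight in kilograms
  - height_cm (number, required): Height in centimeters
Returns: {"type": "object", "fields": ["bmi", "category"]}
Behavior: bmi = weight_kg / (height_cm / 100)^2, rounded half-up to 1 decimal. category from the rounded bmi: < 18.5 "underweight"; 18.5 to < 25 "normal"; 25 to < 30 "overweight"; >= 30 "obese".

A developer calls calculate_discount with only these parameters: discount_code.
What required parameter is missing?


Required parameters: original_price, discount_code
Provided: discount_code
Missing: original_price
original_price


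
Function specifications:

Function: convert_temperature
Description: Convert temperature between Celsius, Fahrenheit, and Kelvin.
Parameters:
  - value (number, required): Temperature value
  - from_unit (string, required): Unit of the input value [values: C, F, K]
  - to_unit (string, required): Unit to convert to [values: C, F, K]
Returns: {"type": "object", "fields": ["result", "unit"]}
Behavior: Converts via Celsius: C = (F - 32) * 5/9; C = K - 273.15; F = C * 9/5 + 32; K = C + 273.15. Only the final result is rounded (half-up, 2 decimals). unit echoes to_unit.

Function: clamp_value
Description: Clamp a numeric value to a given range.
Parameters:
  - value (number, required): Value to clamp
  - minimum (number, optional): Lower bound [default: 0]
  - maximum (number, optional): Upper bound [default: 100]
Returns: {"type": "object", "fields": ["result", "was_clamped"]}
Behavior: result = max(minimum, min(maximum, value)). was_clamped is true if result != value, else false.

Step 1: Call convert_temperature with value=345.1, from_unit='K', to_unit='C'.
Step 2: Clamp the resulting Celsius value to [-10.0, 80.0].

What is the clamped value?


Step 1: convert_temperature(value=345.1, from_unit=K, to_unit=C)
  To C: 345.1 - 273.15 = 71.95
  Target is C: 71.95
  Round to 2 decimals: 71.95
  -> result = 71.95 C
Step 2: clamp_value(value=71.95, minimum=-10.0, maximum=80.0)
  result = max(-10.0, min(80.0, 71.95)) = max(-10.0, 71.95) = 71.95
  was_clamped = (71.95 != 71.95) = false
  -> result = 71.95
71.95


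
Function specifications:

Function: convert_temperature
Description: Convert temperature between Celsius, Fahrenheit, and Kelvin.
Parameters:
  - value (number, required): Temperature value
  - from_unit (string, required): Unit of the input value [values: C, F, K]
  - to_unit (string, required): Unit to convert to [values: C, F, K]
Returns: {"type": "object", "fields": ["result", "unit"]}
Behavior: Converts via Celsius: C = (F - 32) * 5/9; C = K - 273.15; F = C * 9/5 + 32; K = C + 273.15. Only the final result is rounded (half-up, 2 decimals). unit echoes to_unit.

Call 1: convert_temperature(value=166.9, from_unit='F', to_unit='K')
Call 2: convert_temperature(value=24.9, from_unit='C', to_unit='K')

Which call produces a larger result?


Call 1:
  To C: (166.9 - 32) * 5/9 = 74.944444
  To K: 74.944444 + 273.15 = 348.094444
  Round to 2 decimals: 348.09
  -> 348.09 K
Call 2:
  Input already in C: 24.9
  To K: 24.9 + 273.15 = 298.05
  Round to 2 decimals: 298.05
  -> 298.05 K
Call 1 (348.09 K)


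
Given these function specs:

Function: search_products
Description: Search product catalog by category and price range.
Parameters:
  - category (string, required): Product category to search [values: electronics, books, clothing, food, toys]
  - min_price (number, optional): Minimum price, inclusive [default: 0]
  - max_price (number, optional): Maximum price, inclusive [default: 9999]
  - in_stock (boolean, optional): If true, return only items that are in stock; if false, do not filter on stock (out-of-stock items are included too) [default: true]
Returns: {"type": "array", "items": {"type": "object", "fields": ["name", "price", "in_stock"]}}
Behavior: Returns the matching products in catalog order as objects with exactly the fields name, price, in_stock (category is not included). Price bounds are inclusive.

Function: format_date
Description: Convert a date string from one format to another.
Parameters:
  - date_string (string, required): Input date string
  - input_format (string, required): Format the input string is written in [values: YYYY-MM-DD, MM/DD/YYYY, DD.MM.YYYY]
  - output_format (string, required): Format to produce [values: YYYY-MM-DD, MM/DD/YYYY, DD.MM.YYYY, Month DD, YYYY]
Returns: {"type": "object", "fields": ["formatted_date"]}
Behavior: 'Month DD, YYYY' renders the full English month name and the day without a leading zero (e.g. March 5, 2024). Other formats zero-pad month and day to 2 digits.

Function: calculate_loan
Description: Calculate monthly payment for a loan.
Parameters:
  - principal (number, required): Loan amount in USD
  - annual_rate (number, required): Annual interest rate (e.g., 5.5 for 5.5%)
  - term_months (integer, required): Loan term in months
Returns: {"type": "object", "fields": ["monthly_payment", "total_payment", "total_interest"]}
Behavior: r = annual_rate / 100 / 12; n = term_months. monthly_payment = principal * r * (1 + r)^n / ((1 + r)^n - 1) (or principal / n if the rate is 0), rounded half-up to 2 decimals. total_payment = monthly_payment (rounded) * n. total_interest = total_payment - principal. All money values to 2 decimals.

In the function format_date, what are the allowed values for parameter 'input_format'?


The format_date spec declares:
  - input_format (string, required): Format the input string is written in [values: YYYY-MM-DD, MM/DD/YYYY, DD.MM.YYYY]
Allowed values:
YYYY-MM-DD, MM/DD/YYYY, DD.MM.YYYY


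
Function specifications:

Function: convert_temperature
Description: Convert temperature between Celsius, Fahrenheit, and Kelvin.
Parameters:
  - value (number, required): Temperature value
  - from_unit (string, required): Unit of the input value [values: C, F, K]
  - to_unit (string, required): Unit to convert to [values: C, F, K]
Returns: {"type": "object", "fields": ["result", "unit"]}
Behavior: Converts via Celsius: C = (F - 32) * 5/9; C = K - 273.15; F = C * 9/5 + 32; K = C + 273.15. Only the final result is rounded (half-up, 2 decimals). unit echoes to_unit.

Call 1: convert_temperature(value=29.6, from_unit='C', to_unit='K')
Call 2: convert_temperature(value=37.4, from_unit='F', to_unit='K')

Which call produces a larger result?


Call 1:
  Input already in C: 29.6
  To K: 29.6 + 273.15 = 302.75
  Round to 2 decimals: 302.75
  -> 302.75 K
Call 2:
  To C: (37.4 - 32) * 5/9 = 3
  To K: 3 + 273.15 = 276.15
  Round to 2 decimals: 276.15
  -> 276.15 K
Call 1 (302.75 K)


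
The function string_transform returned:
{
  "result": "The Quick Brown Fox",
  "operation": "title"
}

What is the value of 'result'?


The Quick Brown Fox


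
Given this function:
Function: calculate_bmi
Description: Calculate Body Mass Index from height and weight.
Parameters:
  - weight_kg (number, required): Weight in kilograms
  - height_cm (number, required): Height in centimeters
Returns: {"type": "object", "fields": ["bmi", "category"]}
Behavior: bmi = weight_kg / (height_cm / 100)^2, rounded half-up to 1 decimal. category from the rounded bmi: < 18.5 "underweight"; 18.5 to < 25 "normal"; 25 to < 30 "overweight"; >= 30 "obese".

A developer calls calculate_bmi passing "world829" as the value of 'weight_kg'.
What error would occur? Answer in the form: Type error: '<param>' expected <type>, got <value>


Spec: 'weight_kg' is declared as number; "world829" is a string.
Type error: 'weight_kg' expected number, got "world829"


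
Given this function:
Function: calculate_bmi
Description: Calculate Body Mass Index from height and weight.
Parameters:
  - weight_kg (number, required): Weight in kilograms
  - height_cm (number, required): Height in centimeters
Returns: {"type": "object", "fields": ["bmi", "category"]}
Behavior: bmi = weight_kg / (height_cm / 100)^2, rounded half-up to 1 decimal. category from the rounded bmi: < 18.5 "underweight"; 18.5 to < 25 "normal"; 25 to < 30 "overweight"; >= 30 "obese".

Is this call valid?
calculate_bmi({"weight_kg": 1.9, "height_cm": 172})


Checking all required parameters present and types match... All valid.
Valid


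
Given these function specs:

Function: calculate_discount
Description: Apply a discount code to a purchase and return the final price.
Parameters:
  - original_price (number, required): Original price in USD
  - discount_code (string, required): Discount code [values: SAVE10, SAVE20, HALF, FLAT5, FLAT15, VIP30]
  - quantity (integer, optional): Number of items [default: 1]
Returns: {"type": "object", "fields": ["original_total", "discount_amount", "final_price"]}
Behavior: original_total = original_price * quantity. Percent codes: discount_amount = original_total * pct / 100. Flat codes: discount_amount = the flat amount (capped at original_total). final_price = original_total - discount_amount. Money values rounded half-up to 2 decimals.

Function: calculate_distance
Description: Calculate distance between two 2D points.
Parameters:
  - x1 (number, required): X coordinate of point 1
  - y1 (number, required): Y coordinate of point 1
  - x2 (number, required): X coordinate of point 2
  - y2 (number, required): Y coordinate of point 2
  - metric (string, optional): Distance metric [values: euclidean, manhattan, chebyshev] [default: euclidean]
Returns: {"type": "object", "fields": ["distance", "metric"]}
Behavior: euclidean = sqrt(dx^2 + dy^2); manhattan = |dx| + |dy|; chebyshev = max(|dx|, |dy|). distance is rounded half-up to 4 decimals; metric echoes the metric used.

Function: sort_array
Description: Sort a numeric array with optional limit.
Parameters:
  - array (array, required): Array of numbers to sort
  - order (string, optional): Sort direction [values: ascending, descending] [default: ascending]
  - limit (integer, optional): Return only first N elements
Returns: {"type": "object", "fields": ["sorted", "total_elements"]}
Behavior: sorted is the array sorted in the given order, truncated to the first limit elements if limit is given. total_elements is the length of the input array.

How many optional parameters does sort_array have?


Parameters of sort_array: array (required), order (optional), limit (optional)
Optional count:
2


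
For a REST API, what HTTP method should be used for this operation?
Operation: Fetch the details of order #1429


GET = read, POST = create, PUT = update/replace, DELETE = remove
This operation is a read.
GET


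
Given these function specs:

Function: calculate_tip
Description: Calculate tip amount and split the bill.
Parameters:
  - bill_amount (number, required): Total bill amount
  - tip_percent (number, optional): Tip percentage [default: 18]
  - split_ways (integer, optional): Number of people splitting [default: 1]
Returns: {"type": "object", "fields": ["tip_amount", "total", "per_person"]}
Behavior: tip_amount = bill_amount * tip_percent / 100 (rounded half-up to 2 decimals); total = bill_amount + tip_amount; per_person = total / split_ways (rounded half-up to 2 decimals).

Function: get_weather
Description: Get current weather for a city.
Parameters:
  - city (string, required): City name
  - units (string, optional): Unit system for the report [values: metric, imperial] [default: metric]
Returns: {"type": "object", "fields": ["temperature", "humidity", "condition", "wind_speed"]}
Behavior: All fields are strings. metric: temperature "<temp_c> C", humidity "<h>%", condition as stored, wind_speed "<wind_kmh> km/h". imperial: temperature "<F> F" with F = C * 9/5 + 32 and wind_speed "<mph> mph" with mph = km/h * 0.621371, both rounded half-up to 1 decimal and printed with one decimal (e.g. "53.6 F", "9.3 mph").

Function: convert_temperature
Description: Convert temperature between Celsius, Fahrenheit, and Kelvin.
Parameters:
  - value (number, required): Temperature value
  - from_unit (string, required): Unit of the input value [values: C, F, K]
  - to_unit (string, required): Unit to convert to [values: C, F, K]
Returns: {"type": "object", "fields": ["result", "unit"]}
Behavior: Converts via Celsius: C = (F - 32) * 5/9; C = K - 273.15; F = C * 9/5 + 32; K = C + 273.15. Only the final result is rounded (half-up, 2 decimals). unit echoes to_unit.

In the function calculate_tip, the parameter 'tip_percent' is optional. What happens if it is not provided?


The calculate_tip spec declares:
  - tip_percent (number, optional): Tip percentage [default: 18]
It defaults to 18


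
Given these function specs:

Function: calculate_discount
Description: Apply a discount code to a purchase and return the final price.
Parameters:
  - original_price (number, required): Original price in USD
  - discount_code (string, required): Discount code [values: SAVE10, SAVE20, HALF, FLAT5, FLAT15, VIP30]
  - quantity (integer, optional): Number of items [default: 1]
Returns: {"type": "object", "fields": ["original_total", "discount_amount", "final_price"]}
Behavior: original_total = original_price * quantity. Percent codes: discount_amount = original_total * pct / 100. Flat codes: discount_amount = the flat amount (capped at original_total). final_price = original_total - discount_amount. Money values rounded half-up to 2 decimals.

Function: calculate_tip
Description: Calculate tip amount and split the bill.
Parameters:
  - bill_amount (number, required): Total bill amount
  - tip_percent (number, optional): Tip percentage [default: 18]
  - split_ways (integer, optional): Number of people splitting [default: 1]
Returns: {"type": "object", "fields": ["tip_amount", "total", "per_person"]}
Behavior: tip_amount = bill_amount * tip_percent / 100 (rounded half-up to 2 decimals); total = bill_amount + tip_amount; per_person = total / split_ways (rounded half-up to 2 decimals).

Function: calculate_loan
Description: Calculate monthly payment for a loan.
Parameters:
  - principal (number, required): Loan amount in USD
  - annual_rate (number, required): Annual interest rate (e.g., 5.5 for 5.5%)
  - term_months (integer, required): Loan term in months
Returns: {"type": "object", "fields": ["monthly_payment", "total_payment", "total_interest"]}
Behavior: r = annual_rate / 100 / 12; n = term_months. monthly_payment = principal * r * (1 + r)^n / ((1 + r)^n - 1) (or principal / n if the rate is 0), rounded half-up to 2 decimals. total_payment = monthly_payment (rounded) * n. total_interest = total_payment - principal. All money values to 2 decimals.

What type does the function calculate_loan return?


The calculate_loan spec declares Returns: {"type": "object", "fields": ["monthly_payment", "total_payment", "total_interest"]}
Type:
object


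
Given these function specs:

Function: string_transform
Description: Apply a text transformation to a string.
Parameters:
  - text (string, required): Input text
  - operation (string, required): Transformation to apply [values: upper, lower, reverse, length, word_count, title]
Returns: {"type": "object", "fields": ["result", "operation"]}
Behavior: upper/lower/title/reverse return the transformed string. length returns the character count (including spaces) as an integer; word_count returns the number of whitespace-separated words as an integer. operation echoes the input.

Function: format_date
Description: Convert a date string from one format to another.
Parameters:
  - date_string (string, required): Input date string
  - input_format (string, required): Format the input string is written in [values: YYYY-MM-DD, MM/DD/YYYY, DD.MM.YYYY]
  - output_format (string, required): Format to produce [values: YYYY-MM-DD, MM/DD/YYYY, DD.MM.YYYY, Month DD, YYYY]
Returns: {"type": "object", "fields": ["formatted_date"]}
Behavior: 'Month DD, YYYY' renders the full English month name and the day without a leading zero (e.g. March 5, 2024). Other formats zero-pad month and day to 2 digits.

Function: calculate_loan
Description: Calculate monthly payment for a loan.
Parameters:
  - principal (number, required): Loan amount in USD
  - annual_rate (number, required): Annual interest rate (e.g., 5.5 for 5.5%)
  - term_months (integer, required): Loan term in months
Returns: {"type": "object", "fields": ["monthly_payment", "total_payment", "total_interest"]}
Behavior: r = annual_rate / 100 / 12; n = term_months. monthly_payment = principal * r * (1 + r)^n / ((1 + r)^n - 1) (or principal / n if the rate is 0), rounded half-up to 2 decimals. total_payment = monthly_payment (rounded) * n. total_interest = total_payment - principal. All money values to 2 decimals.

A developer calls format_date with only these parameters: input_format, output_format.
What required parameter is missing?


Required parameters: date_string, input_format, output_format
Provided: input_format, output_format
Missing: date_string
date_string
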